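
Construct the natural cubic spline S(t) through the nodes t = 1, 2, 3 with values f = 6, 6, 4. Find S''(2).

Put M_i = S'' at the i-th knot. Here h = (1, 1) and Δ = (0, -2), so the interior equations h_(i-1)·M_(i-1) + 2(h_(i-1)+h_i)·M_i + h_i·M_(i+1) = 6(Δ_i − Δ_(i-1)) read
  1·M_0 + 4·M_1 + 1·M_2 = 6(Δ_1 - Δ_0) = -12
Natural end conditions: M_0 = M_2 = 0.
Solving: M_0 = 0, M_1 = -3, M_2 = 0.

-3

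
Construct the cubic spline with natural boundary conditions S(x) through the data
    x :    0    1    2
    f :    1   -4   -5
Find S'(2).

0

With M_i denoting the second derivative at x_i, h_i = 1, 1, and Δ_i = (y_(i+1) − y_i)/h_i = -5, -1:
  1·M_0 + 4·M_1 + 1·M_2 = 6(Δ_1 - Δ_0) = 24
Natural end conditions: M_0 = M_2 = 0.
Hence M_0 = 0, M_1 = 6, M_2 = 0.
On [1, 2], S'(x) = b_1 + 2c_1·(x - 1) + 3d_1·(x - 1)² with b_1 = Δ_1 - h_1(2M_1 + M_2)/6 = -3, c_1 = M_1/2 = 3, d_1 = (M_2 - M_1)/(6h_1) = -1. So S'(2) = 0.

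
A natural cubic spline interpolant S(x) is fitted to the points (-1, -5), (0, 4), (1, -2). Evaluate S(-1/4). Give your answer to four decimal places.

2.9805

Let M_i = S''(x_i). Step sizes h_i = 1, 1; slopes of the chords Δ_i = (y_(i+1) - y_i)/h_i = 9, -6.
  1·M_0 + 4·M_1 + 1·M_2 = 6(Δ_1 - Δ_0) = -90
Natural end conditions: M_0 = M_2 = 0.
Solving: M_0 = 0, M_1 = -45/2, M_2 = 0.
On [-1, 0], S(x) = -5 + 51/4·(x + 1) + 0·(x + 1)² - 15/4·(x + 1)³.
With (x + 1) = 3/4: S(-1/4) = 763/256.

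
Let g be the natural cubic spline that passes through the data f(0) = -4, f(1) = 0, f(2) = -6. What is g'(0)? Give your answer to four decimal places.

Write M_i for g''(x_i). With h_i = 1, 1 and divided differences Δ_i = 4, -6, the continuity of g' gives the tridiagonal system
  1·M_0 + 4·M_1 + 1·M_2 = 6(Δ_1 - Δ_0) = -60
Natural end conditions: M_0 = M_2 = 0.
Hence M_0 = 0, M_1 = -15, M_2 = 0.
On [0, 1], g'(t) = b_0 + 2c_0·t + 3d_0·t² with b_0 = Δ_0 - h_0(2M_0 + M_1)/6 = 13/2, c_0 = M_0/2 = 0, d_0 = (M_1 - M_0)/(6h_0) = -5/2. So g'(0) = 13/2.

6.5000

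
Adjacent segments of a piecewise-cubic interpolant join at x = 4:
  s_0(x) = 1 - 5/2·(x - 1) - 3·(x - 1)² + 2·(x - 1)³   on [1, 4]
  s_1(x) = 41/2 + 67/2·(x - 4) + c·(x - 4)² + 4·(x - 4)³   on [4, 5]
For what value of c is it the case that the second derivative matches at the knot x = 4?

s_0''(x) = -6 + 12·(x - 1), so s_0''(4) = 30. On the right, s_1''(4) = 2c, so c = 15.

15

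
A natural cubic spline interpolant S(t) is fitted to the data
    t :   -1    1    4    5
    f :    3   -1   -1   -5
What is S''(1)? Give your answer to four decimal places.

Write M_i for S''(x_i). With h_i = 2, 3, 1 and divided differences Δ_i = -2, 0, -4, the continuity of S' gives the tridiagonal system
  2·M_0 + 10·M_1 + 3·M_2 = 6(Δ_1 - Δ_0) = 12
  3·M_1 + 8·M_2 + 1·M_3 = 6(Δ_2 - Δ_1) = -24
Natural end conditions: M_0 = M_3 = 0.
Hence M_0 = 0, M_1 = 168/71, M_2 = -276/71, M_3 = 0.

2.3662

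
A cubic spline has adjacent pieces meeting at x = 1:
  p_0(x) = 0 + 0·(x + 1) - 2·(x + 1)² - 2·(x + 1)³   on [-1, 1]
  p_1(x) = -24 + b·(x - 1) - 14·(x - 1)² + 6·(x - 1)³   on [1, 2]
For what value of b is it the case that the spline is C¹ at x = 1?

p_0'(x) = 0 - 4·(x + 1) - 6·(x + 1)², so p_0'(1) = -32. On the right, p_1'(1) = b, so b = -32.

-32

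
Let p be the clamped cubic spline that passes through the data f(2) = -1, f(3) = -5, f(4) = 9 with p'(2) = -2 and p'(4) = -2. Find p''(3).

54

Write m_i for p''(x_i). With h_i = 1, 1 and divided differences Δ_i = -4, 14, the continuity of p' gives the tridiagonal system
  1·m_0 + 4·m_1 + 1·m_2 = 6(Δ_1 - Δ_0) = 108
Clamped end conditions give two more equations: 2h_0·m_0 + h_0·m_1 = 6(Δ_0 - p'(2)) = -12 and h_1·m_1 + 2h_1·m_2 = 6(p'(4) - Δ_1) = -96.
Solving: m_0 = -33, m_1 = 54, m_2 = -75.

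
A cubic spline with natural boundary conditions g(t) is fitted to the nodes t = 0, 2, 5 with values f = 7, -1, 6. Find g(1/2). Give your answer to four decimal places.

Write m_i for g''(x_i). With h_i = 2, 3 and divided differences Δ_i = -4, 7/3, the continuity of g' gives the tridiagonal system
  2·m_0 + 10·m_1 + 3·m_2 = 6(Δ_1 - Δ_0) = 38
Natural end conditions: m_0 = m_2 = 0.
Solving the tridiagonal system: m_0 = 0, m_1 = 19/5, m_2 = 0.
On [0, 2], g(t) = 7 - 79/15·t + 0·t² + 19/60·t³.
With t = 1/2: g(1/2) = 141/32.

4.4063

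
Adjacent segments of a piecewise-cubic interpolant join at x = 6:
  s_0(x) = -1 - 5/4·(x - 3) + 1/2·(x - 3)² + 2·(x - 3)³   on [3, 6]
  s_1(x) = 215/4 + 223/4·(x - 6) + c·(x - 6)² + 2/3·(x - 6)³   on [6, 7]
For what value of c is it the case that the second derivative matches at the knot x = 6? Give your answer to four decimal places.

18.5000

s_0''(x) = 1 + 12·(x - 3), so s_0''(6) = 37. On the right, s_1''(6) = 2c, so c = 37/2.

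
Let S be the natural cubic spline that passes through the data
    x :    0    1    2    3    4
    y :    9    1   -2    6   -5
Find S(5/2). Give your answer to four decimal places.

2.6161

With σ_i denoting the second derivative at x_i, h_i = 1, 1, 1, 1, and Δ_i = (y_(i+1) − y_i)/h_i = -8, -3, 8, -11:
  1·σ_0 + 4·σ_1 + 1·σ_2 = 6(Δ_1 - Δ_0) = 30
  1·σ_1 + 4·σ_2 + 1·σ_3 = 6(Δ_2 - Δ_1) = 66
  1·σ_2 + 4·σ_3 + 1·σ_4 = 6(Δ_3 - Δ_2) = -114
Natural end conditions: σ_0 = σ_4 = 0.
Solving: σ_0 = 0, σ_1 = 9/7, σ_2 = 174/7, σ_3 = -243/7, σ_4 = 0.
On [2, 3], S(x) = -2 + 11/2·(x - 2) + 87/7·(x - 2)² - 139/14·(x - 2)³.
With (x - 2) = 1/2: S(5/2) = 293/112.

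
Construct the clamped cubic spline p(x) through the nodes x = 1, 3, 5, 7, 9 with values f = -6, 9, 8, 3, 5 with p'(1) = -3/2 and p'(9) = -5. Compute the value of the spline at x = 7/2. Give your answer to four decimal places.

11.1172

With σ_i denoting the second derivative at x_i, h_i = 2, 2, 2, 2, and Δ_i = (y_(i+1) − y_i)/h_i = 15/2, -1/2, -5/2, 1:
  2·σ_0 + 8·σ_1 + 2·σ_2 = 6(Δ_1 - Δ_0) = -48
  2·σ_1 + 8·σ_2 + 2·σ_3 = 6(Δ_2 - Δ_1) = -12
  2·σ_2 + 8·σ_3 + 2·σ_4 = 6(Δ_3 - Δ_2) = 21
Clamped end conditions give two more equations: 2h_0·σ_0 + h_0·σ_1 = 6(Δ_0 - p'(1)) = 54 and h_3·σ_3 + 2h_3·σ_4 = 6(p'(9) - Δ_3) = -36.
Hence σ_0 = 527/28, σ_1 = -149/14, σ_2 = -1/4, σ_3 = 79/14, σ_4 = -331/28.
On [3, 5], p(x) = 9 + 187/28·(x - 3) - 149/28·(x - 3)² + 97/112·(x - 3)³.
With (x - 3) = 1/2: p(7/2) = 1423/128.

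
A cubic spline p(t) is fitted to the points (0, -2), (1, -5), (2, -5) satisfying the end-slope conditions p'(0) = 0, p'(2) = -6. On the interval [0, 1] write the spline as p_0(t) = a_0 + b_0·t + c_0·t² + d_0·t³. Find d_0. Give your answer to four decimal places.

Put M_i = p'' at the i-th knot. Here h = (1, 1) and Δ = (-3, 0), so the interior equations h_(i-1)·M_(i-1) + 2(h_(i-1)+h_i)·M_i + h_i·M_(i+1) = 6(Δ_i − Δ_(i-1)) read
  1·M_0 + 4·M_1 + 1·M_2 = 6(Δ_1 - Δ_0) = 18
Clamped end conditions give two more equations: 2h_0·M_0 + h_0·M_1 = 6(Δ_0 - p'(0)) = -18 and h_1·M_1 + 2h_1·M_2 = 6(p'(2) - Δ_1) = -36.
Solving the tridiagonal system: M_0 = -33/2, M_1 = 15, M_2 = -51/2.
On [0, 1], with p_0(t) = a_0 + b_0·t + c_0·t² + d_0·t³: c_0 = M_0/2 = -33/4, d_0 = (M_1 - M_0)/(6h_0) = 21/4, b_0 = Δ_0 - h_0(2M_0 + M_1)/6 = 0.

5.2500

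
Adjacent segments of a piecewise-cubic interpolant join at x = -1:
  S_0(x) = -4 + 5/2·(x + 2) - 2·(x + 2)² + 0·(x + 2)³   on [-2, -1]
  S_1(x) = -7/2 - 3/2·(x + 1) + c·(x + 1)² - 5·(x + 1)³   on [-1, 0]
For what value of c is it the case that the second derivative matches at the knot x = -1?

S_0''(x) = -4 + 0·(x + 2), so S_0''(-1) = -4. On the right, S_1''(-1) = 2c, so c = -2.

-2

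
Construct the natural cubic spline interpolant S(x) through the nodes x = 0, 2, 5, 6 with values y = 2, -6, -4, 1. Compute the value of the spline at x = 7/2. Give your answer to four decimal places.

Let M_i = S''(x_i). Step sizes h_i = 2, 3, 1; slopes of the chords Δ_i = (y_(i+1) - y_i)/h_i = -4, 2/3, 5.
  2·M_0 + 10·M_1 + 3·M_2 = 6(Δ_1 - Δ_0) = 28
  3·M_1 + 8·M_2 + 1·M_3 = 6(Δ_2 - Δ_1) = 26
Natural end conditions: M_0 = M_3 = 0.
Forward elimination and back-substitution give M_0 = 0, M_1 = 146/71, M_2 = 176/71, M_3 = 0.
On [2, 5], S(x) = -6 - 560/213·(x - 2) + 73/71·(x - 2)² + 5/213·(x - 2)³.
With (x - 2) = 3/2: S(7/2) = -4289/568.

-7.5511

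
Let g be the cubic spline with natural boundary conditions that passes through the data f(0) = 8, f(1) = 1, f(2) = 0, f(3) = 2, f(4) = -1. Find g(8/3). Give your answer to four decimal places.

1.6362

Let M_i = g''(x_i). Step sizes h_i = 1, 1, 1, 1; slopes of the chords Δ_i = (y_(i+1) - y_i)/h_i = -7, -1, 2, -3.
  1·M_0 + 4·M_1 + 1·M_2 = 6(Δ_1 - Δ_0) = 36
  1·M_1 + 4·M_2 + 1·M_3 = 6(Δ_2 - Δ_1) = 18
  1·M_2 + 4·M_3 + 1·M_4 = 6(Δ_3 - Δ_2) = -30
Natural end conditions: M_0 = M_4 = 0.
Solving the tridiagonal system: M_0 = 0, M_1 = 219/28, M_2 = 33/7, M_3 = -243/28, M_4 = 0.
On [2, 3], g(x) = 0 + 15/8·(x - 2) + 33/14·(x - 2)² - 125/56·(x - 2)³.
With (x - 2) = 2/3: g(8/3) = 1237/756.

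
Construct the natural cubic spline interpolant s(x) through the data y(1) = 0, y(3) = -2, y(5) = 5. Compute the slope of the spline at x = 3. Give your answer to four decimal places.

1.2500

Put M_i = s'' at the i-th knot. Here h = (2, 2) and Δ = (-1, 7/2), so the interior equations h_(i-1)·M_(i-1) + 2(h_(i-1)+h_i)·M_i + h_i·M_(i+1) = 6(Δ_i − Δ_(i-1)) read
  2·M_0 + 8·M_1 + 2·M_2 = 6(Δ_1 - Δ_0) = 27
Natural end conditions: M_0 = M_2 = 0.
Solving the tridiagonal system: M_0 = 0, M_1 = 27/8, M_2 = 0.
On [3, 5], s'(x) = b_1 + 2c_1·(x - 3) + 3d_1·(x - 3)² with b_1 = Δ_1 - h_1(2M_1 + M_2)/6 = 5/4, c_1 = M_1/2 = 27/16, d_1 = (M_2 - M_1)/(6h_1) = -9/32. So s'(3) = 5/4.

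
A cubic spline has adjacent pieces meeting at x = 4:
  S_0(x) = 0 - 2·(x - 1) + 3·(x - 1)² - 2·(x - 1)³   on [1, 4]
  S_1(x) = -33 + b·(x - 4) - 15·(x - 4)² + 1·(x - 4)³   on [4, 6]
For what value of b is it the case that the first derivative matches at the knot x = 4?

-38

S_0'(x) = -2 + 6·(x - 1) - 6·(x - 1)², so S_0'(4) = -38. On the right, S_1'(4) = b, so b = -38.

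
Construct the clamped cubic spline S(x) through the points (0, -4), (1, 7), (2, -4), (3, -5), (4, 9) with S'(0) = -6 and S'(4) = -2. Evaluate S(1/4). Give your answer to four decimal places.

-3.3552

Let m_i = S''(x_i). Step sizes h_i = 1, 1, 1, 1; slopes of the chords Δ_i = (y_(i+1) - y_i)/h_i = 11, -11, -1, 14.
  1·m_0 + 4·m_1 + 1·m_2 = 6(Δ_1 - Δ_0) = -132
  1·m_1 + 4·m_2 + 1·m_3 = 6(Δ_2 - Δ_1) = 60
  1·m_2 + 4·m_3 + 1·m_4 = 6(Δ_3 - Δ_2) = 90
Clamped end conditions give two more equations: 2h_0·m_0 + h_0·m_1 = 6(Δ_0 - S'(0)) = 102 and h_3·m_3 + 2h_3·m_4 = 6(S'(4) - Δ_3) = -96.
Solving the tridiagonal system: m_0 = 2245/28, m_1 = -817/14, m_2 = 85/4, m_3 = 467/14, m_4 = -1811/28.
On [0, 1], S(x) = -4 - 6·x + 2245/56·x² - 1293/56·x³.
With x = 1/4: S(1/4) = -12025/3584.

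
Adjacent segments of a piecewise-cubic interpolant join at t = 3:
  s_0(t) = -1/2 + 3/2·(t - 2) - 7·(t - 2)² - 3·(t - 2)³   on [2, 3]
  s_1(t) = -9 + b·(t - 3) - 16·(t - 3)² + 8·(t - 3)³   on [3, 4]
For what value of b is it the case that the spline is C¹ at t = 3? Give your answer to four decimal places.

s_0'(t) = 3/2 - 14·(t - 2) - 9·(t - 2)², so s_0'(3) = -43/2. On the right, s_1'(3) = b, so b = -43/2.

-21.5000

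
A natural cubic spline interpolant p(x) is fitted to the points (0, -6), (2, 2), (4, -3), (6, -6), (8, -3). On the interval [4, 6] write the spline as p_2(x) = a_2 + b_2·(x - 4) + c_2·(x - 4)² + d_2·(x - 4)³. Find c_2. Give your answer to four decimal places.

0.8036

With σ_i denoting the second derivative at x_i, h_i = 2, 2, 2, 2, and Δ_i = (y_(i+1) − y_i)/h_i = 4, -5/2, -3/2, 3/2:
  2·σ_0 + 8·σ_1 + 2·σ_2 = 6(Δ_1 - Δ_0) = -39
  2·σ_1 + 8·σ_2 + 2·σ_3 = 6(Δ_2 - Δ_1) = 6
  2·σ_2 + 8·σ_3 + 2·σ_4 = 6(Δ_3 - Δ_2) = 18
Natural end conditions: σ_0 = σ_4 = 0.
Forward elimination and back-substitution give σ_0 = 0, σ_1 = -591/112, σ_2 = 45/28, σ_3 = 207/112, σ_4 = 0.
On [4, 6], with p_2(x) = a_2 + b_2·(x - 4) + c_2·(x - 4)² + d_2·(x - 4)³: c_2 = σ_2/2 = 45/56, d_2 = (σ_3 - σ_2)/(6h_2) = 9/448, b_2 = Δ_2 - h_2(2σ_2 + σ_3)/6 = -51/16.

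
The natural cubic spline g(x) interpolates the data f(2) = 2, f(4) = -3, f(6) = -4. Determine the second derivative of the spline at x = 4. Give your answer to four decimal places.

Let σ_i = g''(x_i). Step sizes h_i = 2, 2; slopes of the chords Δ_i = (y_(i+1) - y_i)/h_i = -5/2, -1/2.
  2·σ_0 + 8·σ_1 + 2·σ_2 = 6(Δ_1 - Δ_0) = 12
Natural end conditions: σ_0 = σ_2 = 0.
Solving the tridiagonal system: σ_0 = 0, σ_1 = 3/2, σ_2 = 0.

1.5000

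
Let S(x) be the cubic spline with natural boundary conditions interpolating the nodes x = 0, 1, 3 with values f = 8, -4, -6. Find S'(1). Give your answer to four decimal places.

Let M_i = S''(x_i). Step sizes h_i = 1, 2; slopes of the chords Δ_i = (y_(i+1) - y_i)/h_i = -12, -1.
  1·M_0 + 6·M_1 + 2·M_2 = 6(Δ_1 - Δ_0) = 66
Natural end conditions: M_0 = M_2 = 0.
Hence M_0 = 0, M_1 = 11, M_2 = 0.
On [1, 3], S'(x) = b_1 + 2c_1·(x - 1) + 3d_1·(x - 1)² with b_1 = Δ_1 - h_1(2M_1 + M_2)/6 = -25/3, c_1 = M_1/2 = 11/2, d_1 = (M_2 - M_1)/(6h_1) = -11/12. So S'(1) = -25/3.

-8.3333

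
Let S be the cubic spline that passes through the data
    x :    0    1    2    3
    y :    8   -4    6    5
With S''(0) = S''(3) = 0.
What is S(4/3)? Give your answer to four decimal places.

-1.8074

Let M_i = S''(x_i). Step sizes h_i = 1, 1, 1; slopes of the chords Δ_i = (y_(i+1) - y_i)/h_i = -12, 10, -1.
  1·M_0 + 4·M_1 + 1·M_2 = 6(Δ_1 - Δ_0) = 132
  1·M_1 + 4·M_2 + 1·M_3 = 6(Δ_2 - Δ_1) = -66
Natural end conditions: M_0 = M_3 = 0.
Hence M_0 = 0, M_1 = 198/5, M_2 = -132/5, M_3 = 0.
On [1, 2], S(x) = -4 + 6/5·(x - 1) + 99/5·(x - 1)² - 11·(x - 1)³.
With (x - 1) = 1/3: S(4/3) = -244/135.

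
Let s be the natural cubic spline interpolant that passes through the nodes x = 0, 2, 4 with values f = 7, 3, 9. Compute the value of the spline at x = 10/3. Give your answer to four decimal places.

6.2593

Let m_i = s''(x_i). Step sizes h_i = 2, 2; slopes of the chords Δ_i = (y_(i+1) - y_i)/h_i = -2, 3.
  2·m_0 + 8·m_1 + 2·m_2 = 6(Δ_1 - Δ_0) = 30
Natural end conditions: m_0 = m_2 = 0.
Hence m_0 = 0, m_1 = 15/4, m_2 = 0.
On [2, 4], s(x) = 3 + 1/2·(x - 2) + 15/8·(x - 2)² - 5/16·(x - 2)³.
With (x - 2) = 4/3: s(10/3) = 169/27.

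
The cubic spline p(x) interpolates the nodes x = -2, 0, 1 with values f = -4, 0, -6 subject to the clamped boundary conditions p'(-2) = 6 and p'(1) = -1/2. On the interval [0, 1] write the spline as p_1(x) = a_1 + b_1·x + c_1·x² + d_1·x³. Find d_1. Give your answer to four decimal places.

Write m_i for p''(x_i). With h_i = 2, 1 and divided differences Δ_i = 2, -6, the continuity of p' gives the tridiagonal system
  2·m_0 + 6·m_1 + 1·m_2 = 6(Δ_1 - Δ_0) = -48
Clamped end conditions give two more equations: 2h_0·m_0 + h_0·m_1 = 6(Δ_0 - p'(-2)) = -24 and h_1·m_1 + 2h_1·m_2 = 6(p'(1) - Δ_1) = 33.
Solving: m_0 = -1/6, m_1 = -35/3, m_2 = 67/3.
On [0, 1], with p_1(x) = a_1 + b_1·x + c_1·x² + d_1·x³: c_1 = m_1/2 = -35/6, d_1 = (m_2 - m_1)/(6h_1) = 17/3, b_1 = Δ_1 - h_1(2m_1 + m_2)/6 = -35/6.

5.6667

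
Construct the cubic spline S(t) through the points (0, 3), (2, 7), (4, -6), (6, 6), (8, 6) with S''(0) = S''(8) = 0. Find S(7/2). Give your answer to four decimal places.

With m_i denoting the second derivative at x_i, h_i = 2, 2, 2, 2, and Δ_i = (y_(i+1) − y_i)/h_i = 2, -13/2, 6, 0:
  2·m_0 + 8·m_1 + 2·m_2 = 6(Δ_1 - Δ_0) = -51
  2·m_1 + 8·m_2 + 2·m_3 = 6(Δ_2 - Δ_1) = 75
  2·m_2 + 8·m_3 + 2·m_4 = 6(Δ_3 - Δ_2) = -36
Natural end conditions: m_0 = m_4 = 0.
Solving the tridiagonal system: m_0 = 0, m_1 = -1101/112, m_2 = 387/28, m_3 = -891/112, m_4 = 0.
On [2, 4], S(t) = 7 - 255/56·(t - 2) - 1101/224·(t - 2)² + 883/448·(t - 2)³.
With (t - 2) = 3/2: S(7/2) = -15187/3584.

-4.2374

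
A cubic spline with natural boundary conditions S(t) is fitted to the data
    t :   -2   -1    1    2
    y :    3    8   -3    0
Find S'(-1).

0

Let m_i = S''(x_i). Step sizes h_i = 1, 2, 1; slopes of the chords Δ_i = (y_(i+1) - y_i)/h_i = 5, -11/2, 3.
  1·m_0 + 6·m_1 + 2·m_2 = 6(Δ_1 - Δ_0) = -63
  2·m_1 + 6·m_2 + 1·m_3 = 6(Δ_2 - Δ_1) = 51
Natural end conditions: m_0 = m_3 = 0.
Forward elimination and back-substitution give m_0 = 0, m_1 = -15, m_2 = 27/2, m_3 = 0.
On [-1, 1], S'(t) = b_1 + 2c_1·(t + 1) + 3d_1·(t + 1)² with b_1 = Δ_1 - h_1(2m_1 + m_2)/6 = 0, c_1 = m_1/2 = -15/2, d_1 = (m_2 - m_1)/(6h_1) = 19/8. So S'(-1) = 0.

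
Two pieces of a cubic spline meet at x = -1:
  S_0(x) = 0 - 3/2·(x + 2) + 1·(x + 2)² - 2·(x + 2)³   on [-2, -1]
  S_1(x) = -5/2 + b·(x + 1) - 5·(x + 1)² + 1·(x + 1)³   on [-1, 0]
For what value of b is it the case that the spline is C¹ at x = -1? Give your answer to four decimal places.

S_0'(x) = -3/2 + 2·(x + 2) - 6·(x + 2)², so S_0'(-1) = -11/2. On the right, S_1'(-1) = b, so b = -11/2.

-5.5000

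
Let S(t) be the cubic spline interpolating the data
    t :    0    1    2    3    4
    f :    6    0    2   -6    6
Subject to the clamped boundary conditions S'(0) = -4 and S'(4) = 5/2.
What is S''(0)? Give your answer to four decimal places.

-18.6250

Put M_i = S'' at the i-th knot. Here h = (1, 1, 1, 1) and Δ = (-6, 2, -8, 12), so the interior equations h_(i-1)·M_(i-1) + 2(h_(i-1)+h_i)·M_i + h_i·M_(i+1) = 6(Δ_i − Δ_(i-1)) read
  1·M_0 + 4·M_1 + 1·M_2 = 6(Δ_1 - Δ_0) = 48
  1·M_1 + 4·M_2 + 1·M_3 = 6(Δ_2 - Δ_1) = -60
  1·M_2 + 4·M_3 + 1·M_4 = 6(Δ_3 - Δ_2) = 120
Clamped end conditions give two more equations: 2h_0·M_0 + h_0·M_1 = 6(Δ_0 - S'(0)) = -12 and h_3·M_3 + 2h_3·M_4 = 6(S'(4) - Δ_3) = -57.
Solving the tridiagonal system: M_0 = -149/8, M_1 = 101/4, M_2 = -275/8, M_3 = 209/4, M_4 = -437/8.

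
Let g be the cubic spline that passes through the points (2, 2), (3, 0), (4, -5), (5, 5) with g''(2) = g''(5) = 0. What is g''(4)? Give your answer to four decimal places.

Let σ_i = g''(x_i). Step sizes h_i = 1, 1, 1; slopes of the chords Δ_i = (y_(i+1) - y_i)/h_i = -2, -5, 10.
  1·σ_0 + 4·σ_1 + 1·σ_2 = 6(Δ_1 - Δ_0) = -18
  1·σ_1 + 4·σ_2 + 1·σ_3 = 6(Δ_2 - Δ_1) = 90
Natural end conditions: σ_0 = σ_3 = 0.
Solving the tridiagonal system: σ_0 = 0, σ_1 = -54/5, σ_2 = 126/5, σ_3 = 0.

25.2000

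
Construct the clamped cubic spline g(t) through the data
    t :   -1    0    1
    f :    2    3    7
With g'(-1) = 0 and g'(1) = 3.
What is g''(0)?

Write σ_i for g''(x_i). With h_i = 1, 1 and divided differences Δ_i = 1, 4, the continuity of g' gives the tridiagonal system
  1·σ_0 + 4·σ_1 + 1·σ_2 = 6(Δ_1 - Δ_0) = 18
Clamped end conditions give two more equations: 2h_0·σ_0 + h_0·σ_1 = 6(Δ_0 - g'(-1)) = 6 and h_1·σ_1 + 2h_1·σ_2 = 6(g'(1) - Δ_1) = -6.
Solving the tridiagonal system: σ_0 = 0, σ_1 = 6, σ_2 = -6.

6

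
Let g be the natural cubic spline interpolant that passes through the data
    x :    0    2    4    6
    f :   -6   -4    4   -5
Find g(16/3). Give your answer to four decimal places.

Let σ_i = g''(x_i). Step sizes h_i = 2, 2, 2; slopes of the chords Δ_i = (y_(i+1) - y_i)/h_i = 1, 4, -9/2.
  2·σ_0 + 8·σ_1 + 2·σ_2 = 6(Δ_1 - Δ_0) = 18
  2·σ_1 + 8·σ_2 + 2·σ_3 = 6(Δ_2 - Δ_1) = -51
Natural end conditions: σ_0 = σ_3 = 0.
Solving: σ_0 = 0, σ_1 = 41/10, σ_2 = -37/5, σ_3 = 0.
On [4, 6], g(x) = 4 + 13/30·(x - 4) - 37/10·(x - 4)² + 37/60·(x - 4)³.
With (x - 4) = 4/3: g(16/3) = -218/405.

-0.5383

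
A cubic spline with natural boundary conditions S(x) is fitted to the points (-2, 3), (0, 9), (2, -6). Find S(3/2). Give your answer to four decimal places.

Let M_i = S''(x_i). Step sizes h_i = 2, 2; slopes of the chords Δ_i = (y_(i+1) - y_i)/h_i = 3, -15/2.
  2·M_0 + 8·M_1 + 2·M_2 = 6(Δ_1 - Δ_0) = -63
Natural end conditions: M_0 = M_2 = 0.
Solving: M_0 = 0, M_1 = -63/8, M_2 = 0.
On [0, 2], S(x) = 9 - 9/4·x - 63/16·x² + 21/32·x³.
With x = 3/2: S(3/2) = -261/256.

-1.0195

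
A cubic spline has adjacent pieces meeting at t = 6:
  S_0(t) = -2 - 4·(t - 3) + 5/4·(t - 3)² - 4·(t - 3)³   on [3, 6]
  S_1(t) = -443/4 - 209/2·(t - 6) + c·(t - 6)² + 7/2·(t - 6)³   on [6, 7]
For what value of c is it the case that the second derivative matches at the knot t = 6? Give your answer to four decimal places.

S_0''(t) = 5/2 - 24·(t - 3), so S_0''(6) = -139/2. On the right, S_1''(6) = 2c, so c = -139/4.

-34.7500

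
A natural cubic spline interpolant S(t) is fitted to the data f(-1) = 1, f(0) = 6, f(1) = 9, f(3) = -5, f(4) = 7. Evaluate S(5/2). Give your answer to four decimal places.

Let m_i = S''(x_i). Step sizes h_i = 1, 1, 2, 1; slopes of the chords Δ_i = (y_(i+1) - y_i)/h_i = 5, 3, -7, 12.
  1·m_0 + 4·m_1 + 1·m_2 = 6(Δ_1 - Δ_0) = -12
  1·m_1 + 6·m_2 + 2·m_3 = 6(Δ_2 - Δ_1) = -60
  2·m_2 + 6·m_3 + 1·m_4 = 6(Δ_3 - Δ_2) = 114
Natural end conditions: m_0 = m_4 = 0.
Forward elimination and back-substitution give m_0 = 0, m_1 = 102/61, m_2 = -1140/61, m_3 = 1539/61, m_4 = 0.
On [1, 3], S(t) = 9 - 180/61·(t - 1) - 570/61·(t - 1)² + 893/244·(t - 1)³.
With (t - 1) = 3/2: S(5/2) = -8001/1952.

-4.0989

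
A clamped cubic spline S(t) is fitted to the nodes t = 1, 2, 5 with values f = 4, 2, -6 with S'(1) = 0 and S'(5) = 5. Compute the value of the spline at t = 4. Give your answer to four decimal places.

Let m_i = S''(x_i). Step sizes h_i = 1, 3; slopes of the chords Δ_i = (y_(i+1) - y_i)/h_i = -2, -8/3.
  1·m_0 + 8·m_1 + 3·m_2 = 6(Δ_1 - Δ_0) = -4
Clamped end conditions give two more equations: 2h_0·m_0 + h_0·m_1 = 6(Δ_0 - S'(1)) = -12 and h_1·m_1 + 2h_1·m_2 = 6(S'(5) - Δ_1) = 46.
Solving: m_0 = -17/4, m_1 = -7/2, m_2 = 113/12.
On [2, 5], S(t) = 2 - 31/8·(t - 2) - 7/4·(t - 2)² + 155/216·(t - 2)³.
With (t - 2) = 2: S(4) = -757/108.

-7.0093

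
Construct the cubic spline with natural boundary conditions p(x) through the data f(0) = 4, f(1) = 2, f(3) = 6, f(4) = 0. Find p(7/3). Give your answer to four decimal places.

Write m_i for p''(x_i). With h_i = 1, 2, 1 and divided differences Δ_i = -2, 2, -6, the continuity of p' gives the tridiagonal system
  1·m_0 + 6·m_1 + 2·m_2 = 6(Δ_1 - Δ_0) = 24
  2·m_1 + 6·m_2 + 1·m_3 = 6(Δ_2 - Δ_1) = -48
Natural end conditions: m_0 = m_3 = 0.
Solving: m_0 = 0, m_1 = 15/2, m_2 = -21/2, m_3 = 0.
On [1, 3], p(x) = 2 + 1/2·(x - 1) + 15/4·(x - 1)² - 3/2·(x - 1)³.
With (x - 1) = 4/3: p(7/3) = 52/9.

5.7778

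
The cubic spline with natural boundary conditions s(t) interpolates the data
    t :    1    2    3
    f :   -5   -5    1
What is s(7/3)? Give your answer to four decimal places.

-3.5556

Let σ_i = s''(x_i). Step sizes h_i = 1, 1; slopes of the chords Δ_i = (y_(i+1) - y_i)/h_i = 0, 6.
  1·σ_0 + 4·σ_1 + 1·σ_2 = 6(Δ_1 - Δ_0) = 36
Natural end conditions: σ_0 = σ_2 = 0.
Forward elimination and back-substitution give σ_0 = 0, σ_1 = 9, σ_2 = 0.
On [2, 3], s(t) = -5 + 3·(t - 2) + 9/2·(t - 2)² - 3/2·(t - 2)³.
With (t - 2) = 1/3: s(7/3) = -32/9.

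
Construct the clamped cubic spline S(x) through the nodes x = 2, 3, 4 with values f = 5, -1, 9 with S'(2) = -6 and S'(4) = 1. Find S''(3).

41

Put σ_i = S'' at the i-th knot. Here h = (1, 1) and Δ = (-6, 10), so the interior equations h_(i-1)·σ_(i-1) + 2(h_(i-1)+h_i)·σ_i + h_i·σ_(i+1) = 6(Δ_i − Δ_(i-1)) read
  1·σ_0 + 4·σ_1 + 1·σ_2 = 6(Δ_1 - Δ_0) = 96
Clamped end conditions give two more equations: 2h_0·σ_0 + h_0·σ_1 = 6(Δ_0 - S'(2)) = 0 and h_1·σ_1 + 2h_1·σ_2 = 6(S'(4) - Δ_1) = -54.
Forward elimination and back-substitution give σ_0 = -41/2, σ_1 = 41, σ_2 = -95/2.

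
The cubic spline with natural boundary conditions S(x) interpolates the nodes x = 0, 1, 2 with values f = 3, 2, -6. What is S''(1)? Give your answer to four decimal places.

Put σ_i = S'' at the i-th knot. Here h = (1, 1) and Δ = (-1, -8), so the interior equations h_(i-1)·σ_(i-1) + 2(h_(i-1)+h_i)·σ_i + h_i·σ_(i+1) = 6(Δ_i − Δ_(i-1)) read
  1·σ_0 + 4·σ_1 + 1·σ_2 = 6(Δ_1 - Δ_0) = -42
Natural end conditions: σ_0 = σ_2 = 0.
Forward elimination and back-substitution give σ_0 = 0, σ_1 = -21/2, σ_2 = 0.

-10.5000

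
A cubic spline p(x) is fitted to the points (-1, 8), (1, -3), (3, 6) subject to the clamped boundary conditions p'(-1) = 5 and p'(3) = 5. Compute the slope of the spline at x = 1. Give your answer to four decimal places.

-3.2500

Let M_i = p''(x_i). Step sizes h_i = 2, 2; slopes of the chords Δ_i = (y_(i+1) - y_i)/h_i = -11/2, 9/2.
  2·M_0 + 8·M_1 + 2·M_2 = 6(Δ_1 - Δ_0) = 60
Clamped end conditions give two more equations: 2h_0·M_0 + h_0·M_1 = 6(Δ_0 - p'(-1)) = -63 and h_1·M_1 + 2h_1·M_2 = 6(p'(3) - Δ_1) = 3.
Solving the tridiagonal system: M_0 = -93/4, M_1 = 15, M_2 = -27/4.
On [1, 3], p'(x) = b_1 + 2c_1·(x - 1) + 3d_1·(x - 1)² with b_1 = Δ_1 - h_1(2M_1 + M_2)/6 = -13/4, c_1 = M_1/2 = 15/2, d_1 = (M_2 - M_1)/(6h_1) = -29/16. So p'(1) = -13/4.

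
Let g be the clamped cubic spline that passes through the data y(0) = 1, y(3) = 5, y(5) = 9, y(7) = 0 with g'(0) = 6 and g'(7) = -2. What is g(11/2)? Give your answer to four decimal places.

Write σ_i for g''(x_i). With h_i = 3, 2, 2 and divided differences Δ_i = 4/3, 2, -9/2, the continuity of g' gives the tridiagonal system
  3·σ_0 + 10·σ_1 + 2·σ_2 = 6(Δ_1 - Δ_0) = 4
  2·σ_1 + 8·σ_2 + 2·σ_3 = 6(Δ_2 - Δ_1) = -39
Clamped end conditions give two more equations: 2h_0·σ_0 + h_0·σ_1 = 6(Δ_0 - g'(0)) = -28 and h_2·σ_2 + 2h_2·σ_3 = 6(g'(7) - Δ_2) = 15.
Solving the tridiagonal system: σ_0 = -737/111, σ_1 = 146/37, σ_2 = -575/74, σ_3 = 565/74.
On [5, 7], g(x) = 9 - 69/37·(x - 5) - 575/148·(x - 5)² + 95/74·(x - 5)³.
With (x - 5) = 1/2: g(11/2) = 537/74.

7.2568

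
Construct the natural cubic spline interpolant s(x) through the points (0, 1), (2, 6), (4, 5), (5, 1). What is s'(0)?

3

Put m_i = s'' at the i-th knot. Here h = (2, 2, 1) and Δ = (5/2, -1/2, -4), so the interior equations h_(i-1)·m_(i-1) + 2(h_(i-1)+h_i)·m_i + h_i·m_(i+1) = 6(Δ_i − Δ_(i-1)) read
  2·m_0 + 8·m_1 + 2·m_2 = 6(Δ_1 - Δ_0) = -18
  2·m_1 + 6·m_2 + 1·m_3 = 6(Δ_2 - Δ_1) = -21
Natural end conditions: m_0 = m_3 = 0.
Hence m_0 = 0, m_1 = -3/2, m_2 = -3, m_3 = 0.
On [0, 2], s'(x) = b_0 + 2c_0·x + 3d_0·x² with b_0 = Δ_0 - h_0(2m_0 + m_1)/6 = 3, c_0 = m_0/2 = 0, d_0 = (m_1 - m_0)/(6h_0) = -1/8. So s'(0) = 3.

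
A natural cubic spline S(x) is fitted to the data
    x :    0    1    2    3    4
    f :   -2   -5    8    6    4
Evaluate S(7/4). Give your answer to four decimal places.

5.2757

With m_i denoting the second derivative at x_i, h_i = 1, 1, 1, 1, and Δ_i = (y_(i+1) − y_i)/h_i = -3, 13, -2, -2:
  1·m_0 + 4·m_1 + 1·m_2 = 6(Δ_1 - Δ_0) = 96
  1·m_1 + 4·m_2 + 1·m_3 = 6(Δ_2 - Δ_1) = -90
  1·m_2 + 4·m_3 + 1·m_4 = 6(Δ_3 - Δ_2) = 0
Natural end conditions: m_0 = m_4 = 0.
Solving: m_0 = 0, m_1 = 225/7, m_2 = -228/7, m_3 = 57/7, m_4 = 0.
On [1, 2], S(x) = -5 + 54/7·(x - 1) + 225/14·(x - 1)² - 151/14·(x - 1)³.
With (x - 1) = 3/4: S(7/4) = 4727/896.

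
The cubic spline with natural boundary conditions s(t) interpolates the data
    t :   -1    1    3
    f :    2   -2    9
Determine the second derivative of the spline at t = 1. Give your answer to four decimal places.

With M_i denoting the second derivative at x_i, h_i = 2, 2, and Δ_i = (y_(i+1) − y_i)/h_i = -2, 11/2:
  2·M_0 + 8·M_1 + 2·M_2 = 6(Δ_1 - Δ_0) = 45
Natural end conditions: M_0 = M_2 = 0.
Solving: M_0 = 0, M_1 = 45/8, M_2 = 0.

5.6250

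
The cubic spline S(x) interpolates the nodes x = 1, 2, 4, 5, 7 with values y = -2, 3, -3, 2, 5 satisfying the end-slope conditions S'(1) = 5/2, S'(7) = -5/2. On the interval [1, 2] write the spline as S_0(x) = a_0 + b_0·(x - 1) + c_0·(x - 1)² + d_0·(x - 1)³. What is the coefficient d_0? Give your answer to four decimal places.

With M_i denoting the second derivative at x_i, h_i = 1, 2, 1, 2, and Δ_i = (y_(i+1) − y_i)/h_i = 5, -3, 5, 3/2:
  1·M_0 + 6·M_1 + 2·M_2 = 6(Δ_1 - Δ_0) = -48
  2·M_1 + 6·M_2 + 1·M_3 = 6(Δ_2 - Δ_1) = 48
  1·M_2 + 6·M_3 + 2·M_4 = 6(Δ_3 - Δ_2) = -21
Clamped end conditions give two more equations: 2h_0·M_0 + h_0·M_1 = 6(Δ_0 - S'(1)) = 15 and h_3·M_3 + 2h_3·M_4 = 6(S'(7) - Δ_3) = -24.
Solving the tridiagonal system: M_0 = 1400/93, M_1 = -1405/93, M_2 = 1283/93, M_3 = -424/93, M_4 = -346/93.
On [1, 2], with S_0(x) = a_0 + b_0·(x - 1) + c_0·(x - 1)² + d_0·(x - 1)³: c_0 = M_0/2 = 700/93, d_0 = (M_1 - M_0)/(6h_0) = -935/186, b_0 = Δ_0 - h_0(2M_0 + M_1)/6 = 5/2.

-5.0269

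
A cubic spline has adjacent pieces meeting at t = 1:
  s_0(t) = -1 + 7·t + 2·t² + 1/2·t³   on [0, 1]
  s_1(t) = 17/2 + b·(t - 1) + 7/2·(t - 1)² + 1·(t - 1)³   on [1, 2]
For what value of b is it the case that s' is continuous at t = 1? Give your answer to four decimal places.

12.5000

s_0'(t) = 7 + 4·t + 3/2·t², so s_0'(1) = 25/2. On the right, s_1'(1) = b, so b = 25/2.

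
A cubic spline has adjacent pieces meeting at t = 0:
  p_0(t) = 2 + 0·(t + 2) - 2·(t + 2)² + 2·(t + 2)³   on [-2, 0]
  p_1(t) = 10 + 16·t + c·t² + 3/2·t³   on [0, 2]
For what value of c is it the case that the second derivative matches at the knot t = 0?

10

p_0''(t) = -4 + 12·(t + 2), so p_0''(0) = 20. On the right, p_1''(0) = 2c, so c = 10.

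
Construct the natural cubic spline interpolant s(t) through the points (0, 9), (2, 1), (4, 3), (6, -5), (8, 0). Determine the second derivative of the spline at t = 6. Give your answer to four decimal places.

Write σ_i for s''(x_i). With h_i = 2, 2, 2, 2 and divided differences Δ_i = -4, 1, -4, 5/2, the continuity of s' gives the tridiagonal system
  2·σ_0 + 8·σ_1 + 2·σ_2 = 6(Δ_1 - Δ_0) = 30
  2·σ_1 + 8·σ_2 + 2·σ_3 = 6(Δ_2 - Δ_1) = -30
  2·σ_2 + 8·σ_3 + 2·σ_4 = 6(Δ_3 - Δ_2) = 39
Natural end conditions: σ_0 = σ_4 = 0.
Hence σ_0 = 0, σ_1 = 87/16, σ_2 = -27/4, σ_3 = 105/16, σ_4 = 0.

6.5625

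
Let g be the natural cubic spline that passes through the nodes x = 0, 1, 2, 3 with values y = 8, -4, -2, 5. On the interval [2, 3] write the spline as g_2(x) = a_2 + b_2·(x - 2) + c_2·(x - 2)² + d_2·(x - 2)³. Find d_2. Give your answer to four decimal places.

Let m_i = g''(x_i). Step sizes h_i = 1, 1, 1; slopes of the chords Δ_i = (y_(i+1) - y_i)/h_i = -12, 2, 7.
  1·m_0 + 4·m_1 + 1·m_2 = 6(Δ_1 - Δ_0) = 84
  1·m_1 + 4·m_2 + 1·m_3 = 6(Δ_2 - Δ_1) = 30
Natural end conditions: m_0 = m_3 = 0.
Solving the tridiagonal system: m_0 = 0, m_1 = 102/5, m_2 = 12/5, m_3 = 0.
On [2, 3], with g_2(x) = a_2 + b_2·(x - 2) + c_2·(x - 2)² + d_2·(x - 2)³: c_2 = m_2/2 = 6/5, d_2 = (m_3 - m_2)/(6h_2) = -2/5, b_2 = Δ_2 - h_2(2m_2 + m_3)/6 = 31/5.

-0.4000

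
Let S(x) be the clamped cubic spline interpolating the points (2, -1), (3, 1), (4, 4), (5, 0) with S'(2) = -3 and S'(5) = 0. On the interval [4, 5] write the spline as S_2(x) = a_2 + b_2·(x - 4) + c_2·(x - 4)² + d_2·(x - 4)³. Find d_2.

Put M_i = S'' at the i-th knot. Here h = (1, 1, 1) and Δ = (2, 3, -4), so the interior equations h_(i-1)·M_(i-1) + 2(h_(i-1)+h_i)·M_i + h_i·M_(i+1) = 6(Δ_i − Δ_(i-1)) read
  1·M_0 + 4·M_1 + 1·M_2 = 6(Δ_1 - Δ_0) = 6
  1·M_1 + 4·M_2 + 1·M_3 = 6(Δ_2 - Δ_1) = -42
Clamped end conditions give two more equations: 2h_0·M_0 + h_0·M_1 = 6(Δ_0 - S'(2)) = 30 and h_2·M_2 + 2h_2·M_3 = 6(S'(5) - Δ_2) = 24.
Solving: M_0 = 14, M_1 = 2, M_2 = -16, M_3 = 20.
On [4, 5], with S_2(x) = a_2 + b_2·(x - 4) + c_2·(x - 4)² + d_2·(x - 4)³: c_2 = M_2/2 = -8, d_2 = (M_3 - M_2)/(6h_2) = 6, b_2 = Δ_2 - h_2(2M_2 + M_3)/6 = -2.

6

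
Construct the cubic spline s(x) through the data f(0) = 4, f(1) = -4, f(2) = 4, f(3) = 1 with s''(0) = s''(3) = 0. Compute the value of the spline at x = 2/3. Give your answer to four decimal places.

-3.1852

Put m_i = s'' at the i-th knot. Here h = (1, 1, 1) and Δ = (-8, 8, -3), so the interior equations h_(i-1)·m_(i-1) + 2(h_(i-1)+h_i)·m_i + h_i·m_(i+1) = 6(Δ_i − Δ_(i-1)) read
  1·m_0 + 4·m_1 + 1·m_2 = 6(Δ_1 - Δ_0) = 96
  1·m_1 + 4·m_2 + 1·m_3 = 6(Δ_2 - Δ_1) = -66
Natural end conditions: m_0 = m_3 = 0.
Forward elimination and back-substitution give m_0 = 0, m_1 = 30, m_2 = -24, m_3 = 0.
On [0, 1], s(x) = 4 - 13·x + 0·x² + 5·x³.
With x = 2/3: s(2/3) = -86/27.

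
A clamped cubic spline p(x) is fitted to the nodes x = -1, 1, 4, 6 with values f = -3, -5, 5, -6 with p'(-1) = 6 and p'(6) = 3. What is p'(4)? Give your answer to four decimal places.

Let σ_i = p''(x_i). Step sizes h_i = 2, 3, 2; slopes of the chords Δ_i = (y_(i+1) - y_i)/h_i = -1, 10/3, -11/2.
  2·σ_0 + 10·σ_1 + 3·σ_2 = 6(Δ_1 - Δ_0) = 26
  3·σ_1 + 10·σ_2 + 2·σ_3 = 6(Δ_2 - Δ_1) = -53
Clamped end conditions give two more equations: 2h_0·σ_0 + h_0·σ_1 = 6(Δ_0 - p'(-1)) = -42 and h_2·σ_2 + 2h_2·σ_3 = 6(p'(6) - Δ_2) = 51.
Solving the tridiagonal system: σ_0 = -1447/96, σ_1 = 439/48, σ_2 = -565/48, σ_3 = 1789/96.
On [4, 6], p'(x) = b_2 + 2c_2·(x - 4) + 3d_2·(x - 4)² with b_2 = Δ_2 - h_2(2σ_2 + σ_3)/6 = -371/96, c_2 = σ_2/2 = -565/96, d_2 = (σ_3 - σ_2)/(6h_2) = 973/384. So p'(4) = -371/96.

-3.8646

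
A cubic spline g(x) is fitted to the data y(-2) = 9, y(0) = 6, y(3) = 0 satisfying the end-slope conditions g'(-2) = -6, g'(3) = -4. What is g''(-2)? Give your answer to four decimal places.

Write M_i for g''(x_i). With h_i = 2, 3 and divided differences Δ_i = -3/2, -2, the continuity of g' gives the tridiagonal system
  2·M_0 + 10·M_1 + 3·M_2 = 6(Δ_1 - Δ_0) = -3
Clamped end conditions give two more equations: 2h_0·M_0 + h_0·M_1 = 6(Δ_0 - g'(-2)) = 27 and h_1·M_1 + 2h_1·M_2 = 6(g'(3) - Δ_1) = -12.
Solving: M_0 = 149/20, M_1 = -7/5, M_2 = -13/10.

7.4500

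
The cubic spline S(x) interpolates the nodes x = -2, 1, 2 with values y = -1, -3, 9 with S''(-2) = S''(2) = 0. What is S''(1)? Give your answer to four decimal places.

9.5000

Write σ_i for S''(x_i). With h_i = 3, 1 and divided differences Δ_i = -2/3, 12, the continuity of S' gives the tridiagonal system
  3·σ_0 + 8·σ_1 + 1·σ_2 = 6(Δ_1 - Δ_0) = 76
Natural end conditions: σ_0 = σ_2 = 0.
Solving: σ_0 = 0, σ_1 = 19/2, σ_2 = 0.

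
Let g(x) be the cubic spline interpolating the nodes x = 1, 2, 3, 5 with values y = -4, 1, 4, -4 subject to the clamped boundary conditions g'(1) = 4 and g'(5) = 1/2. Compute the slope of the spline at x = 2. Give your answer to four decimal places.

Put m_i = g'' at the i-th knot. Here h = (1, 1, 2) and Δ = (5, 3, -4), so the interior equations h_(i-1)·m_(i-1) + 2(h_(i-1)+h_i)·m_i + h_i·m_(i+1) = 6(Δ_i − Δ_(i-1)) read
  1·m_0 + 4·m_1 + 1·m_2 = 6(Δ_1 - Δ_0) = -12
  1·m_1 + 6·m_2 + 2·m_3 = 6(Δ_2 - Δ_1) = -42
Clamped end conditions give two more equations: 2h_0·m_0 + h_0·m_1 = 6(Δ_0 - g'(1)) = 6 and h_2·m_2 + 2h_2·m_3 = 6(g'(5) - Δ_2) = 27.
Forward elimination and back-substitution give m_0 = 79/22, m_1 = -13/11, m_2 = -239/22, m_3 = 134/11.
On [2, 3], g'(x) = b_1 + 2c_1·(x - 2) + 3d_1·(x - 2)² with b_1 = Δ_1 - h_1(2m_1 + m_2)/6 = 229/44, c_1 = m_1/2 = -13/22, d_1 = (m_2 - m_1)/(6h_1) = -71/44. So g'(2) = 229/44.

5.2045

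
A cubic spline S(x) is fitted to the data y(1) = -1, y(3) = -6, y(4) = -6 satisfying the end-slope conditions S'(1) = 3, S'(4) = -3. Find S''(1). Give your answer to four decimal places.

-12.7500

Let M_i = S''(x_i). Step sizes h_i = 2, 1; slopes of the chords Δ_i = (y_(i+1) - y_i)/h_i = -5/2, 0.
  2·M_0 + 6·M_1 + 1·M_2 = 6(Δ_1 - Δ_0) = 15
Clamped end conditions give two more equations: 2h_0·M_0 + h_0·M_1 = 6(Δ_0 - S'(1)) = -33 and h_1·M_1 + 2h_1·M_2 = 6(S'(4) - Δ_1) = -18.
Solving the tridiagonal system: M_0 = -51/4, M_1 = 9, M_2 = -27/2.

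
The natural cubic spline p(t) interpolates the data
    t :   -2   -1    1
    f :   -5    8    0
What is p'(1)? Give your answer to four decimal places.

Let m_i = p''(x_i). Step sizes h_i = 1, 2; slopes of the chords Δ_i = (y_(i+1) - y_i)/h_i = 13, -4.
  1·m_0 + 6·m_1 + 2·m_2 = 6(Δ_1 - Δ_0) = -102
Natural end conditions: m_0 = m_2 = 0.
Forward elimination and back-substitution give m_0 = 0, m_1 = -17, m_2 = 0.
On [-1, 1], p'(t) = b_1 + 2c_1·(t + 1) + 3d_1·(t + 1)² with b_1 = Δ_1 - h_1(2m_1 + m_2)/6 = 22/3, c_1 = m_1/2 = -17/2, d_1 = (m_2 - m_1)/(6h_1) = 17/12. So p'(1) = -29/3.

-9.6667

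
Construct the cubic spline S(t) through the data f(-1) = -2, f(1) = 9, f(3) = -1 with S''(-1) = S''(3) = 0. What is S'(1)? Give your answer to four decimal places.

0.2500

With σ_i denoting the second derivative at x_i, h_i = 2, 2, and Δ_i = (y_(i+1) − y_i)/h_i = 11/2, -5:
  2·σ_0 + 8·σ_1 + 2·σ_2 = 6(Δ_1 - Δ_0) = -63
Natural end conditions: σ_0 = σ_2 = 0.
Solving the tridiagonal system: σ_0 = 0, σ_1 = -63/8, σ_2 = 0.
On [1, 3], S'(t) = b_1 + 2c_1·(t - 1) + 3d_1·(t - 1)² with b_1 = Δ_1 - h_1(2σ_1 + σ_2)/6 = 1/4, c_1 = σ_1/2 = -63/16, d_1 = (σ_2 - σ_1)/(6h_1) = 21/32. So S'(1) = 1/4.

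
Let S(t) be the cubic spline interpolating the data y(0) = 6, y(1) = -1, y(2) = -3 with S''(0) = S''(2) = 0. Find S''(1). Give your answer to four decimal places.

Put σ_i = S'' at the i-th knot. Here h = (1, 1) and Δ = (-7, -2), so the interior equations h_(i-1)·σ_(i-1) + 2(h_(i-1)+h_i)·σ_i + h_i·σ_(i+1) = 6(Δ_i − Δ_(i-1)) read
  1·σ_0 + 4·σ_1 + 1·σ_2 = 6(Δ_1 - Δ_0) = 30
Natural end conditions: σ_0 = σ_2 = 0.
Hence σ_0 = 0, σ_1 = 15/2, σ_2 = 0.

7.5000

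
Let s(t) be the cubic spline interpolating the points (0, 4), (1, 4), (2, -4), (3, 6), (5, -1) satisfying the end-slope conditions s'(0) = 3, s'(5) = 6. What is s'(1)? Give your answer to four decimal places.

-7.1524

Let σ_i = s''(x_i). Step sizes h_i = 1, 1, 1, 2; slopes of the chords Δ_i = (y_(i+1) - y_i)/h_i = 0, -8, 10, -7/2.
  1·σ_0 + 4·σ_1 + 1·σ_2 = 6(Δ_1 - Δ_0) = -48
  1·σ_1 + 4·σ_2 + 1·σ_3 = 6(Δ_2 - Δ_1) = 108
  1·σ_2 + 6·σ_3 + 2·σ_4 = 6(Δ_3 - Δ_2) = -81
Clamped end conditions give two more equations: 2h_0·σ_0 + h_0·σ_1 = 6(Δ_0 - s'(0)) = -18 and h_3·σ_3 + 2h_3·σ_4 = 6(s'(5) - Δ_3) = 57.
Solving the tridiagonal system: σ_0 = 189/82, σ_1 = -927/41, σ_2 = 3291/82, σ_3 = -1227/41, σ_4 = 4791/164.
On [1, 2], s'(t) = b_1 + 2c_1·(t - 1) + 3d_1·(t - 1)² with b_1 = Δ_1 - h_1(2σ_1 + σ_2)/6 = -1173/164, c_1 = σ_1/2 = -927/82, d_1 = (σ_2 - σ_1)/(6h_1) = 1715/164. So s'(1) = -1173/164.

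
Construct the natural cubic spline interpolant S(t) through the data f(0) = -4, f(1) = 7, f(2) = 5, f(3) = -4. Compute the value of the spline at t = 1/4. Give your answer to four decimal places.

-0.5469

Let M_i = S''(x_i). Step sizes h_i = 1, 1, 1; slopes of the chords Δ_i = (y_(i+1) - y_i)/h_i = 11, -2, -9.
  1·M_0 + 4·M_1 + 1·M_2 = 6(Δ_1 - Δ_0) = -78
  1·M_1 + 4·M_2 + 1·M_3 = 6(Δ_2 - Δ_1) = -42
Natural end conditions: M_0 = M_3 = 0.
Hence M_0 = 0, M_1 = -18, M_2 = -6, M_3 = 0.
On [0, 1], S(t) = -4 + 14·t + 0·t² - 3·t³.
With t = 1/4: S(1/4) = -35/64.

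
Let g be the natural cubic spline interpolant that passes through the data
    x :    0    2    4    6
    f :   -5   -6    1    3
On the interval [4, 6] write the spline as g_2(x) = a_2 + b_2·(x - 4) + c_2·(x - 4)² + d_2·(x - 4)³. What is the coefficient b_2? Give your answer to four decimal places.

With σ_i denoting the second derivative at x_i, h_i = 2, 2, 2, and Δ_i = (y_(i+1) − y_i)/h_i = -1/2, 7/2, 1:
  2·σ_0 + 8·σ_1 + 2·σ_2 = 6(Δ_1 - Δ_0) = 24
  2·σ_1 + 8·σ_2 + 2·σ_3 = 6(Δ_2 - Δ_1) = -15
Natural end conditions: σ_0 = σ_3 = 0.
Solving: σ_0 = 0, σ_1 = 37/10, σ_2 = -14/5, σ_3 = 0.
On [4, 6], with g_2(x) = a_2 + b_2·(x - 4) + c_2·(x - 4)² + d_2·(x - 4)³: c_2 = σ_2/2 = -7/5, d_2 = (σ_3 - σ_2)/(6h_2) = 7/30, b_2 = Δ_2 - h_2(2σ_2 + σ_3)/6 = 43/15.

2.8667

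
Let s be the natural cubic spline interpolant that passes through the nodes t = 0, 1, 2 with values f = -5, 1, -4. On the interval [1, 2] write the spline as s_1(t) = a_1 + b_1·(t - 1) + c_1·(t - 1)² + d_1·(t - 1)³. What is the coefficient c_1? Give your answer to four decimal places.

Let M_i = s''(x_i). Step sizes h_i = 1, 1; slopes of the chords Δ_i = (y_(i+1) - y_i)/h_i = 6, -5.
  1·M_0 + 4·M_1 + 1·M_2 = 6(Δ_1 - Δ_0) = -66
Natural end conditions: M_0 = M_2 = 0.
Forward elimination and back-substitution give M_0 = 0, M_1 = -33/2, M_2 = 0.
On [1, 2], with s_1(t) = a_1 + b_1·(t - 1) + c_1·(t - 1)² + d_1·(t - 1)³: c_1 = M_1/2 = -33/4, d_1 = (M_2 - M_1)/(6h_1) = 11/4, b_1 = Δ_1 - h_1(2M_1 + M_2)/6 = 1/2.

-8.2500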